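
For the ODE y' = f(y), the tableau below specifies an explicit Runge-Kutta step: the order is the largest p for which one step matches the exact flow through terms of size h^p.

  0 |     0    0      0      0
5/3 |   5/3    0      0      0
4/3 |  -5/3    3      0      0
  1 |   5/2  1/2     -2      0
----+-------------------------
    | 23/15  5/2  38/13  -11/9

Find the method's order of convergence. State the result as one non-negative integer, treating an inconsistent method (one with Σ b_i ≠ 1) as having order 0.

0

b = (23/15, 5/2, 38/13, -11/9)
c = (0, 5/3, 4/3, 1)
Ac = (0, 0, 5, -11/6)
Σ b_i: 23/15·1 + 5/2·1 + 38/13·1 + (-11/9)·1 = 6709/1170 ≠ 1 ⇒ order 0.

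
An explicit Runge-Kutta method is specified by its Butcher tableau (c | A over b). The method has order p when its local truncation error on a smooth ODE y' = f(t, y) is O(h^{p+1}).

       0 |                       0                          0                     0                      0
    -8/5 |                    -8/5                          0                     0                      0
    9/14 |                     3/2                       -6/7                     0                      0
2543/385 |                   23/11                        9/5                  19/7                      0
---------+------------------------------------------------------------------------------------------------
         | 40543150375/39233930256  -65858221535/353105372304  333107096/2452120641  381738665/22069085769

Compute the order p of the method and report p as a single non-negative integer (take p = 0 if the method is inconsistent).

3

b = (40543150375/39233930256, -65858221535/353105372304, 333107096/2452120641, 381738665/22069085769)
c = (0, -8/5, 9/14, 2543/385)
Ac = (0, 0, 48/35, -2781/2450)
Σ b_i: 40543150375/39233930256·1 + (-65858221535/353105372304)·1 + 333107096/2452120641·1 + 381738665/22069085769·1 = 1 ✓
b·c: (-65858221535/353105372304)·(-8/5) + 333107096/2452120641·9/14 + 381738665/22069085769·2543/385 = 1/2 ✓
b·c²: (-65858221535/353105372304)·64/25 + 333107096/2452120641·81/196 + 381738665/22069085769·6466849/148225 = 1/3 ✓
b·Ac: 333107096/2452120641·48/35 + 381738665/22069085769·(-2781/2450) = 1/6 ✓
b·c³: (-65858221535/353105372304)·(-512/125) + 333107096/2452120641·729/2744 + 381738665/22069085769·16445197007/57066625 = 3033986908252/524481359325 ≠ 1/4 ⇒ order 3.
b·(c∘Ac): 333107096/2452120641·216/245 + 381738665/22069085769·(-7072083/943250) = -2839012903/286080741450 ≠ 1/8
b·Ac²: 333107096/2452120641·(-384/175) + 381738665/22069085769·982647/171500 = -68306522209/343296889740 ≠ 1/12
b·A²c: 381738665/22069085769·912/245 = 473667568/7356361923 ≠ 1/24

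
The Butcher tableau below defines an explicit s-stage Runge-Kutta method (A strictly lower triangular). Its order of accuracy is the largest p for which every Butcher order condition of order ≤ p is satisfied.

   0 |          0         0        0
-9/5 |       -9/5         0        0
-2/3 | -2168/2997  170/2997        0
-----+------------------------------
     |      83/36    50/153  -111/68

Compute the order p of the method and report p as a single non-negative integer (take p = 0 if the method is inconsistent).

3

b = (83/36, 50/153, -111/68)
c = (0, -9/5, -2/3)
Ac = (0, 0, -34/333)
Σ b_i: 83/36·1 + 50/153·1 + (-111/68)·1 = 1 ✓
b·c: 50/153·(-9/5) + (-111/68)·(-2/3) = 1/2 ✓
b·c²: 50/153·81/25 + (-111/68)·4/9 = 1/3 ✓
b·Ac: (-111/68)·(-34/333) = 1/6 ✓; 3 stages ⇒ order 3.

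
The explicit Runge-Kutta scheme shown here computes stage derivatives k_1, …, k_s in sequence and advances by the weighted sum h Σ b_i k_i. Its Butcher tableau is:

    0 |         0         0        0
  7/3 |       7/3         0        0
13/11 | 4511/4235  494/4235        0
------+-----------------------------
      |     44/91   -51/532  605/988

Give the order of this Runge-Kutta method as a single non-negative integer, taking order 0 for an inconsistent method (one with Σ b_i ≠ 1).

3

b = (44/91, -51/532, 605/988)
c = (0, 7/3, 13/11)
Ac = (0, 0, 494/1815)
Σ b_i: 44/91·1 + (-51/532)·1 + 605/988·1 = 1 ✓
b·c: (-51/532)·7/3 + 605/988·13/11 = 1/2 ✓
b·c²: (-51/532)·49/9 + 605/988·169/121 = 1/3 ✓
b·Ac: 605/988·494/1815 = 1/6 ✓; 3 stages ⇒ order 3.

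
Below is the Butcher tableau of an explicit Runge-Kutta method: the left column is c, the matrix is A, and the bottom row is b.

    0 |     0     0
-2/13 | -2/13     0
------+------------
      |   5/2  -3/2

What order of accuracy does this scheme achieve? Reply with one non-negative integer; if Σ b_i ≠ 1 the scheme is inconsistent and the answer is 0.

1

b = (5/2, -3/2)
c = (0, -2/13)
Σ b_i: 5/2·1 + (-3/2)·1 = 1 ✓
b·c: (-3/2)·(-2/13) = 3/13 ≠ 1/2 ⇒ order 1.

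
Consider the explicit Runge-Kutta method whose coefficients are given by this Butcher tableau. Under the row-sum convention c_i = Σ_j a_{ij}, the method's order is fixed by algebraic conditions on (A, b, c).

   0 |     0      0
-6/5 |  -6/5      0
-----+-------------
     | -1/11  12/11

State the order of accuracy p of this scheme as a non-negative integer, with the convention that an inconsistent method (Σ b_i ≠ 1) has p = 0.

1

b = (-1/11, 12/11)
c = (0, -6/5)
Σ b_i: (-1/11)·1 + 12/11·1 = 1 ✓
b·c: 12/11·(-6/5) = -72/55 ≠ 1/2 ⇒ order 1.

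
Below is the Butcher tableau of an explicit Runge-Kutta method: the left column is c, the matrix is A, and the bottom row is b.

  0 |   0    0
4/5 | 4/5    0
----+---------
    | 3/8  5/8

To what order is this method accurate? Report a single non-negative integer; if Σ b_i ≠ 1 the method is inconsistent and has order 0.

2

b = (3/8, 5/8)
c = (0, 4/5)
Σ b_i: 3/8·1 + 5/8·1 = 1 ✓
b·c: 5/8·4/5 = 1/2 ✓; 2 stages ⇒ order 2.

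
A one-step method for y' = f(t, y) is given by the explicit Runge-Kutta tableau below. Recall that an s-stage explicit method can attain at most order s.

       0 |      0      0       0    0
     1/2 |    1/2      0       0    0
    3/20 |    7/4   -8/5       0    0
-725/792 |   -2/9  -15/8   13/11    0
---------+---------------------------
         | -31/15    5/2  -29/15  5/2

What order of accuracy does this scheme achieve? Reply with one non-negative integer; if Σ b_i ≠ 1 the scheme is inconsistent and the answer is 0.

b = (-31/15, 5/2, -29/15, 5/2)
c = (0, 1/2, 3/20, -725/792)
Ac = (0, 0, -4/5, -669/880)
Σ b_i: (-31/15)·1 + 5/2·1 + (-29/15)·1 + 5/2·1 = 1 ✓
b·c: 5/2·1/2 + (-29/15)·3/20 + 5/2·(-725/792) = -52609/39600 ≠ 1/2 ⇒ order 1.

1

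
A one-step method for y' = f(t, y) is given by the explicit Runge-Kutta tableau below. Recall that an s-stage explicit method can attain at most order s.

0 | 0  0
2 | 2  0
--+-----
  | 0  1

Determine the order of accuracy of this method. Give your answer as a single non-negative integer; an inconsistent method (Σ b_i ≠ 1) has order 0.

1

b = (0, 1)
c = (0, 2)
Σ b_i: 1·1 = 1 ✓
b·c: 1·2 = 2 ≠ 1/2 ⇒ order 1.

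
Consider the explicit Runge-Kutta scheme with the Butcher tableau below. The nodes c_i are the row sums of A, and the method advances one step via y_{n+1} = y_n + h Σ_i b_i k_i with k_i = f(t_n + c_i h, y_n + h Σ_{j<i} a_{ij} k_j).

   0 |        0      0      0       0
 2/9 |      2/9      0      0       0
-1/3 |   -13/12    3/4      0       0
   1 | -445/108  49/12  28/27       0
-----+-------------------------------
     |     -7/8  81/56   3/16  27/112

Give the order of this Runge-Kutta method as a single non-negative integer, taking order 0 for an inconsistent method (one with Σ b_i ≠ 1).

b = (-7/8, 81/56, 3/16, 27/112)
c = (0, 2/9, -1/3, 1)
Ac = (0, 0, 1/6, 91/162)
Σ b_i: (-7/8)·1 + 81/56·1 + 3/16·1 + 27/112·1 = 1 ✓
b·c: 81/56·2/9 + 3/16·(-1/3) + 27/112·1 = 1/2 ✓
b·c²: 81/56·4/81 + 3/16·1/9 + 27/112·1 = 1/3 ✓
b·Ac: 3/16·1/6 + 27/112·91/162 = 1/6 ✓
b·c³: 81/56·8/729 + 3/16·(-1/27) + 27/112·1 = 1/4 ✓
b·(c∘Ac): 3/16·(-1/18) + 27/112·91/162 = 1/8 ✓
b·Ac²: 3/16·1/27 + 27/112·77/243 = 1/12 ✓
b·A²c: 27/112·14/81 = 1/24 ✓; 4 stages ⇒ order 4.

4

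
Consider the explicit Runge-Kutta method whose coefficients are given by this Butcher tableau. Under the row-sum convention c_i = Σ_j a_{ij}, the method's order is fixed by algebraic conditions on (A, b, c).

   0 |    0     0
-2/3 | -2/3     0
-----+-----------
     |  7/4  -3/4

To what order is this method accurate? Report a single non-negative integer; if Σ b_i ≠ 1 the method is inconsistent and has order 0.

b = (7/4, -3/4)
c = (0, -2/3)
Σ b_i: 7/4·1 + (-3/4)·1 = 1 ✓
b·c: (-3/4)·(-2/3) = 1/2 ✓; 2 stages ⇒ order 2.

2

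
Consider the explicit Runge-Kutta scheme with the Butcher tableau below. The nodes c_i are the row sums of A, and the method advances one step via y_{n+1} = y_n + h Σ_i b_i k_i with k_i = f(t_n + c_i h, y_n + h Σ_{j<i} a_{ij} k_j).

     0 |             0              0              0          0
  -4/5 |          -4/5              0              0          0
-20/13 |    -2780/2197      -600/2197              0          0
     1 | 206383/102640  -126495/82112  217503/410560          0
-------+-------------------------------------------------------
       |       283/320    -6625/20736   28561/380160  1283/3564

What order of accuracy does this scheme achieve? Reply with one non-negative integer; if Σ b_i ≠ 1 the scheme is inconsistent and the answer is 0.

b = (283/320, -6625/20736, 28561/380160, 1283/3564)
c = (0, -4/5, -20/13, 1)
Ac = (0, 0, 480/2197, 1071/2566)
Σ b_i: 283/320·1 + (-6625/20736)·1 + 28561/380160·1 + 1283/3564·1 = 1 ✓
b·c: (-6625/20736)·(-4/5) + 28561/380160·(-20/13) + 1283/3564·1 = 1/2 ✓
b·c²: (-6625/20736)·16/25 + 28561/380160·400/169 + 1283/3564·1 = 1/3 ✓
b·Ac: 28561/380160·480/2197 + 1283/3564·1071/2566 = 1/6 ✓
b·c³: (-6625/20736)·(-64/125) + 28561/380160·(-8000/2197) + 1283/3564·1 = 1/4 ✓
b·(c∘Ac): 28561/380160·(-9600/28561) + 1283/3564·1071/2566 = 1/8 ✓
b·Ac²: 28561/380160·(-384/2197) + 1283/3564·1719/6415 = 1/12 ✓
b·A²c: 1283/3564·297/2566 = 1/24 ✓; 4 stages ⇒ order 4.

4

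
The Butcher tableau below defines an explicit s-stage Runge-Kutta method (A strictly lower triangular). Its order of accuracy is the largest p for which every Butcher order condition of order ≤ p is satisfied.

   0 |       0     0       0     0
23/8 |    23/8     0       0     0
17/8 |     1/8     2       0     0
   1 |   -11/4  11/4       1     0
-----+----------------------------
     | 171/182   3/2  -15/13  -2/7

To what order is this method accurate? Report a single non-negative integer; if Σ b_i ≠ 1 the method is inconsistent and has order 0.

1

b = (171/182, 3/2, -15/13, -2/7)
c = (0, 23/8, 17/8, 1)
Ac = (0, 0, 23/4, 321/32)
Σ b_i: 171/182·1 + 3/2·1 + (-15/13)·1 + (-2/7)·1 = 1 ✓
b·c: 3/2·23/8 + (-15/13)·17/8 + (-2/7)·1 = 2293/1456 ≠ 1/2 ⇒ order 1.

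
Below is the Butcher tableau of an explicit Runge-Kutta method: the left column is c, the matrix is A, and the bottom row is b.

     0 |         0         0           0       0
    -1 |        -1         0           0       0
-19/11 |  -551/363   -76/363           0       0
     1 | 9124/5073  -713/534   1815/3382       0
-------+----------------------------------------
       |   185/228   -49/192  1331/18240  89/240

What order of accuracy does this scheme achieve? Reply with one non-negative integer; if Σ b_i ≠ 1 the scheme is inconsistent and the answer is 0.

4

b = (185/228, -49/192, 1331/18240, 89/240)
c = (0, -1, -19/11, 1)
Ac = (0, 0, 76/363, 109/267)
Σ b_i: 185/228·1 + (-49/192)·1 + 1331/18240·1 + 89/240·1 = 1 ✓
b·c: (-49/192)·(-1) + 1331/18240·(-19/11) + 89/240·1 = 1/2 ✓
b·c²: (-49/192)·1 + 1331/18240·361/121 + 89/240·1 = 1/3 ✓
b·Ac: 1331/18240·76/363 + 89/240·109/267 = 1/6 ✓
b·c³: (-49/192)·(-1) + 1331/18240·(-6859/1331) + 89/240·1 = 1/4 ✓
b·(c∘Ac): 1331/18240·(-1444/3993) + 89/240·109/267 = 1/8 ✓
b·Ac²: 1331/18240·(-76/363) + 89/240·71/267 = 1/12 ✓
b·A²c: 89/240·10/89 = 1/24 ✓; 4 stages ⇒ order 4.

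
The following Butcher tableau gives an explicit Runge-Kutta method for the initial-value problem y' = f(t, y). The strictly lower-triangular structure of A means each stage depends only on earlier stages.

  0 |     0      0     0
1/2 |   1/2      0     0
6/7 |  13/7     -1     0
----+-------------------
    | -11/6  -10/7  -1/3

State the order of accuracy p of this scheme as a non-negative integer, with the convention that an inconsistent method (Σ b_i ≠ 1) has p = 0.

0

b = (-11/6, -10/7, -1/3)
c = (0, 1/2, 6/7)
Ac = (0, 0, -1/2)
Σ b_i: (-11/6)·1 + (-10/7)·1 + (-1/3)·1 = -151/42 ≠ 1 ⇒ order 0.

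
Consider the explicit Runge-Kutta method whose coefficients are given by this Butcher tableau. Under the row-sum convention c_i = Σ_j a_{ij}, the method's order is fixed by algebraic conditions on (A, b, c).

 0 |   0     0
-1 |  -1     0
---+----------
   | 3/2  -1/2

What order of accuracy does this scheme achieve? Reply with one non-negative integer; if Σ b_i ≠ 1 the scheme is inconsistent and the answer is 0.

b = (3/2, -1/2)
c = (0, -1)
Σ b_i: 3/2·1 + (-1/2)·1 = 1 ✓
b·c: (-1/2)·(-1) = 1/2 ✓; 2 stages ⇒ order 2.

2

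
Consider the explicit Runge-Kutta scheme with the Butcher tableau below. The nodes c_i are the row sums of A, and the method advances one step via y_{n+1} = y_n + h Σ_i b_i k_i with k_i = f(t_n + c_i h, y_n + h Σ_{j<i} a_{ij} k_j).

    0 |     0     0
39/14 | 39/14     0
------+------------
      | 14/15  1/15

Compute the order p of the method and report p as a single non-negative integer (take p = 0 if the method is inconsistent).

1

b = (14/15, 1/15)
c = (0, 39/14)
Σ b_i: 14/15·1 + 1/15·1 = 1 ✓
b·c: 1/15·39/14 = 13/70 ≠ 1/2 ⇒ order 1.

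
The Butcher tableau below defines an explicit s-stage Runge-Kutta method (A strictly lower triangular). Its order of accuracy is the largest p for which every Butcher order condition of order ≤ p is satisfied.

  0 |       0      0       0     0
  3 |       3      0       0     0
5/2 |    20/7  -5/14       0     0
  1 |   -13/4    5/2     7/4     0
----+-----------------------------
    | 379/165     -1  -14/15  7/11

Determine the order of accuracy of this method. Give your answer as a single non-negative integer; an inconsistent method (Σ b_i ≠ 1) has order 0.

b = (379/165, -1, -14/15, 7/11)
c = (0, 3, 5/2, 1)
Ac = (0, 0, -15/14, 95/8)
Σ b_i: 379/165·1 + (-1)·1 + (-14/15)·1 + 7/11·1 = 1 ✓
b·c: (-1)·3 + (-14/15)·5/2 + 7/11·1 = -155/33 ≠ 1/2 ⇒ order 1.

1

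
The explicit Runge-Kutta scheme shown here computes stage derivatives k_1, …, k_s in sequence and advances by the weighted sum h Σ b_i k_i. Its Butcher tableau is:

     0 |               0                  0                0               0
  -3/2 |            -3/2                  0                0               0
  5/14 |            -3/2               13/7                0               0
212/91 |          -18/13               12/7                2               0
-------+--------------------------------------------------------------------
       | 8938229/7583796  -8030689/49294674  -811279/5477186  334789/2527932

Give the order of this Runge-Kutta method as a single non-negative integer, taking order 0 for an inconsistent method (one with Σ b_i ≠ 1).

3

b = (8938229/7583796, -8030689/49294674, -811279/5477186, 334789/2527932)
c = (0, -3/2, 5/14, 212/91)
Ac = (0, 0, -39/14, -13/7)
Σ b_i: 8938229/7583796·1 + (-8030689/49294674)·1 + (-811279/5477186)·1 + 334789/2527932·1 = 1 ✓
b·c: (-8030689/49294674)·(-3/2) + (-811279/5477186)·5/14 + 334789/2527932·212/91 = 1/2 ✓
b·c²: (-8030689/49294674)·9/4 + (-811279/5477186)·25/196 + 334789/2527932·44944/8281 = 1/3 ✓
b·Ac: (-811279/5477186)·(-39/14) + 334789/2527932·(-13/7) = 1/6 ✓
b·c³: (-8030689/49294674)·(-27/8) + (-811279/5477186)·125/2744 + 334789/2527932·9528128/753571 = 7141956685/3220585368 ≠ 1/4 ⇒ order 3.
b·(c∘Ac): (-811279/5477186)·(-195/196) + 334789/2527932·(-212/49) = -15063283/35391048 ≠ 1/8
b·Ac²: (-811279/5477186)·117/28 + 334789/2527932·403/98 = -657563/8847762 ≠ 1/12
b·A²c: 334789/2527932·(-39/7) = -621751/842644 ≠ 1/24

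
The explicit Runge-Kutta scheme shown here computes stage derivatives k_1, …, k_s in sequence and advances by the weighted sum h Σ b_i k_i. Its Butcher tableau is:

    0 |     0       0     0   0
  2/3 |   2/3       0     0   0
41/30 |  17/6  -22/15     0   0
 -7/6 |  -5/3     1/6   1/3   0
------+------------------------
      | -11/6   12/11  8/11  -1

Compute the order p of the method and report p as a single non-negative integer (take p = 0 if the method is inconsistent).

0

b = (-11/6, 12/11, 8/11, -1)
c = (0, 2/3, 41/30, -7/6)
Ac = (0, 0, -44/45, 17/30)
Σ b_i: (-11/6)·1 + 12/11·1 + 8/11·1 + (-1)·1 = -67/66 ≠ 1 ⇒ order 0.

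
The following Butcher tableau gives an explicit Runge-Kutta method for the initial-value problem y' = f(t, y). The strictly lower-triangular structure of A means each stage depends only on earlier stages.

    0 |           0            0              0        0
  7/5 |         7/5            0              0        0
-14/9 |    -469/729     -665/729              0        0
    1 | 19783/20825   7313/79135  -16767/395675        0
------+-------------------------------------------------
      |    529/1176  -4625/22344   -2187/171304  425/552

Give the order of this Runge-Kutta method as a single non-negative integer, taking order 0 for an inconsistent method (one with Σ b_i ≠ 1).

4

b = (529/1176, -4625/22344, -2187/171304, 425/552)
c = (0, 7/5, -14/9, 1)
Ac = (0, 0, -931/729, 83/425)
Σ b_i: 529/1176·1 + (-4625/22344)·1 + (-2187/171304)·1 + 425/552·1 = 1 ✓
b·c: (-4625/22344)·7/5 + (-2187/171304)·(-14/9) + 425/552·1 = 1/2 ✓
b·c²: (-4625/22344)·49/25 + (-2187/171304)·196/81 + 425/552·1 = 1/3 ✓
b·Ac: (-2187/171304)·(-931/729) + 425/552·83/425 = 1/6 ✓
b·c³: (-4625/22344)·343/125 + (-2187/171304)·(-2744/729) + 425/552·1 = 1/4 ✓
b·(c∘Ac): (-2187/171304)·13034/6561 + 425/552·83/425 = 1/8 ✓
b·Ac²: (-2187/171304)·(-6517/3645) + 425/552·167/2125 = 1/12 ✓
b·A²c: 425/552·23/425 = 1/24 ✓; 4 stages ⇒ order 4.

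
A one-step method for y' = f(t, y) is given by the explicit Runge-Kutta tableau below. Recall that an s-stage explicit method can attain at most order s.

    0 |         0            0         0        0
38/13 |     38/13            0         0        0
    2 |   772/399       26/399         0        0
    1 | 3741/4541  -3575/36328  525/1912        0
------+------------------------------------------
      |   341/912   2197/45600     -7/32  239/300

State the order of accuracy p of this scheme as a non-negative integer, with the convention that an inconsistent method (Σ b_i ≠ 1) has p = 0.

b = (341/912, 2197/45600, -7/32, 239/300)
c = (0, 38/13, 2, 1)
Ac = (0, 0, 4/21, 125/478)
Σ b_i: 341/912·1 + 2197/45600·1 + (-7/32)·1 + 239/300·1 = 1 ✓
b·c: 2197/45600·38/13 + (-7/32)·2 + 239/300·1 = 1/2 ✓
b·c²: 2197/45600·1444/169 + (-7/32)·4 + 239/300·1 = 1/3 ✓
b·Ac: (-7/32)·4/21 + 239/300·125/478 = 1/6 ✓
b·c³: 2197/45600·54872/2197 + (-7/32)·8 + 239/300·1 = 1/4 ✓
b·(c∘Ac): (-7/32)·8/21 + 239/300·125/478 = 1/8 ✓
b·Ac²: (-7/32)·152/273 + 239/300·800/3107 = 1/12 ✓
b·A²c: 239/300·25/478 = 1/24 ✓; 4 stages ⇒ order 4.

4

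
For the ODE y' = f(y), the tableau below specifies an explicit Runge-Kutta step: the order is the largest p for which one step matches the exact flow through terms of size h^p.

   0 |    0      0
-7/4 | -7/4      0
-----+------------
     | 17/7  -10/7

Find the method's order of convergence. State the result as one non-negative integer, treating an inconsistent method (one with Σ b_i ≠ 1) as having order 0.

1

b = (17/7, -10/7)
c = (0, -7/4)
Σ b_i: 17/7·1 + (-10/7)·1 = 1 ✓
b·c: (-10/7)·(-7/4) = 5/2 ≠ 1/2 ⇒ order 1.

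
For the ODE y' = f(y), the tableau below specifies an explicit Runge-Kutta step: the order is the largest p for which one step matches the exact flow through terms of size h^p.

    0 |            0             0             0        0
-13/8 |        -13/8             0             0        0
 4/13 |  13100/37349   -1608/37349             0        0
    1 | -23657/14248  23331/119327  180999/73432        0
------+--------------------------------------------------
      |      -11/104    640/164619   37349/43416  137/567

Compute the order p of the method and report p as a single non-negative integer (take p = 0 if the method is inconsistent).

b = (-11/104, 640/164619, 37349/43416, 137/567)
c = (0, -13/8, 4/13, 1)
Ac = (0, 0, 201/2873, 483/1096)
Σ b_i: (-11/104)·1 + 640/164619·1 + 37349/43416·1 + 137/567·1 = 1 ✓
b·c: 640/164619·(-13/8) + 37349/43416·4/13 + 137/567·1 = 1/2 ✓
b·c²: 640/164619·169/64 + 37349/43416·16/169 + 137/567·1 = 1/3 ✓
b·Ac: 37349/43416·201/2873 + 137/567·483/1096 = 1/6 ✓
b·c³: 640/164619·(-2197/512) + 37349/43416·64/2197 + 137/567·1 = 1/4 ✓
b·(c∘Ac): 37349/43416·804/37349 + 137/567·483/1096 = 1/8 ✓
b·Ac²: 37349/43416·(-201/1768) + 137/567·6573/8768 = 1/12 ✓
b·A²c: 137/567·189/1096 = 1/24 ✓; 4 stages ⇒ order 4.

4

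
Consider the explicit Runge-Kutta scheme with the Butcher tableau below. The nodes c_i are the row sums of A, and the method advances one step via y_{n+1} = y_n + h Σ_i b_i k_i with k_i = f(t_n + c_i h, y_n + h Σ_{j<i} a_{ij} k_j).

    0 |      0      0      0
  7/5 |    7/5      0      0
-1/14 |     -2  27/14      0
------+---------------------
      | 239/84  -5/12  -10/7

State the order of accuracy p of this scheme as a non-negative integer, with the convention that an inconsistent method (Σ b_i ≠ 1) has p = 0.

b = (239/84, -5/12, -10/7)
c = (0, 7/5, -1/14)
Ac = (0, 0, 27/10)
Σ b_i: 239/84·1 + (-5/12)·1 + (-10/7)·1 = 1 ✓
b·c: (-5/12)·7/5 + (-10/7)·(-1/14) = -283/588 ≠ 1/2 ⇒ order 1.

1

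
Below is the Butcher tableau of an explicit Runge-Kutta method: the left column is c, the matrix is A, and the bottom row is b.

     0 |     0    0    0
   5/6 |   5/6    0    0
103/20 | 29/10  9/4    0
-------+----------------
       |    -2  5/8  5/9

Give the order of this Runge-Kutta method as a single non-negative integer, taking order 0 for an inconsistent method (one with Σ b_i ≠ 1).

b = (-2, 5/8, 5/9)
c = (0, 5/6, 103/20)
Ac = (0, 0, 15/8)
Σ b_i: (-2)·1 + 5/8·1 + 5/9·1 = -59/72 ≠ 1 ⇒ order 0.

0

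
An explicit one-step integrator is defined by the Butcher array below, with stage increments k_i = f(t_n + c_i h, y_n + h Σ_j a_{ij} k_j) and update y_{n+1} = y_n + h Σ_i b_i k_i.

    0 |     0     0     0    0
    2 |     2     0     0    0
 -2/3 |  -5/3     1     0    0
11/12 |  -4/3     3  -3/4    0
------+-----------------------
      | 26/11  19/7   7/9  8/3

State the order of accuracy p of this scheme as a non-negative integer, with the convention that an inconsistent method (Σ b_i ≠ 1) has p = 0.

0

b = (26/11, 19/7, 7/9, 8/3)
c = (0, 2, -2/3, 11/12)
Ac = (0, 0, 2, 13/2)
Σ b_i: 26/11·1 + 19/7·1 + 7/9·1 + 8/3·1 = 5906/693 ≠ 1 ⇒ order 0.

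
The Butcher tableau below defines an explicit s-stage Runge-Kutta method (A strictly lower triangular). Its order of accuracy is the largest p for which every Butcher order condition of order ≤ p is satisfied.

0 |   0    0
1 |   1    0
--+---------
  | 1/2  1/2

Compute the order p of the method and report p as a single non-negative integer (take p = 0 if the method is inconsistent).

b = (1/2, 1/2)
c = (0, 1)
Σ b_i: 1/2·1 + 1/2·1 = 1 ✓
b·c: 1/2·1 = 1/2 ✓; 2 stages ⇒ order 2.

2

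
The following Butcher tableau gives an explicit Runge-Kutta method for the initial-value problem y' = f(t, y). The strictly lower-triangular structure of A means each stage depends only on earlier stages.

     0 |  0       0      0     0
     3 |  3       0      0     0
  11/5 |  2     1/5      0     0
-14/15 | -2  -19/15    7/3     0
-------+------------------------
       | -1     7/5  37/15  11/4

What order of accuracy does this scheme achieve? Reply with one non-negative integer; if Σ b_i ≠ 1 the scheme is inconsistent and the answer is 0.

0

b = (-1, 7/5, 37/15, 11/4)
c = (0, 3, 11/5, -14/15)
Ac = (0, 0, 3/5, 4/3)
Σ b_i: (-1)·1 + 7/5·1 + 37/15·1 + 11/4·1 = 337/60 ≠ 1 ⇒ order 0.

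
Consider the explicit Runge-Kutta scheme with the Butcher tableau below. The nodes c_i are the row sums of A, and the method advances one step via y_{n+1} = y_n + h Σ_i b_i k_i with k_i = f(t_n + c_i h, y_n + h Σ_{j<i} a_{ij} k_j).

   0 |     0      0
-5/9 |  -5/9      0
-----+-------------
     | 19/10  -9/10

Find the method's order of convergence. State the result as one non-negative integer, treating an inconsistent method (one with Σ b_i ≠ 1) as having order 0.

2

b = (19/10, -9/10)
c = (0, -5/9)
Σ b_i: 19/10·1 + (-9/10)·1 = 1 ✓
b·c: (-9/10)·(-5/9) = 1/2 ✓; 2 stages ⇒ order 2.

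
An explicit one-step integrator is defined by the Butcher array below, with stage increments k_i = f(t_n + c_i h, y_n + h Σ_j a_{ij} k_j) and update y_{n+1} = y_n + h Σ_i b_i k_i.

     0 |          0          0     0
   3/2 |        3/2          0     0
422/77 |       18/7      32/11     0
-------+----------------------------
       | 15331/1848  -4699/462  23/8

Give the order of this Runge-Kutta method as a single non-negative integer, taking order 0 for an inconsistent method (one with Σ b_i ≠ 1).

b = (15331/1848, -4699/462, 23/8)
c = (0, 3/2, 422/77)
Ac = (0, 0, 48/11)
Σ b_i: 15331/1848·1 + (-4699/462)·1 + 23/8·1 = 1 ✓
b·c: (-4699/462)·3/2 + 23/8·422/77 = 1/2 ✓
b·c²: (-4699/462)·9/4 + 23/8·178084/5929 = 3010463/47432 ≠ 1/3 ⇒ order 2.
b·Ac: 23/8·48/11 = 138/11 ≠ 1/6

2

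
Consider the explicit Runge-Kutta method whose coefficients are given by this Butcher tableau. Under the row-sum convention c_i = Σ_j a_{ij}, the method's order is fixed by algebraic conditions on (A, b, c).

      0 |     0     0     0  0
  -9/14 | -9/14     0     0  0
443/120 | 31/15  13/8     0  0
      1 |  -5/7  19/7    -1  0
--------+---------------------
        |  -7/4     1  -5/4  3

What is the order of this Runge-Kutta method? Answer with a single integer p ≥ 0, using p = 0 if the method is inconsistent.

1

b = (-7/4, 1, -5/4, 3)
c = (0, -9/14, 443/120, 1)
Ac = (0, 0, -117/112, -31967/5880)
Σ b_i: (-7/4)·1 + 1·1 + (-5/4)·1 + 3·1 = 1 ✓
b·c: 1·(-9/14) + (-5/4)·443/120 + 3·1 = -1517/672 ≠ 1/2 ⇒ order 1.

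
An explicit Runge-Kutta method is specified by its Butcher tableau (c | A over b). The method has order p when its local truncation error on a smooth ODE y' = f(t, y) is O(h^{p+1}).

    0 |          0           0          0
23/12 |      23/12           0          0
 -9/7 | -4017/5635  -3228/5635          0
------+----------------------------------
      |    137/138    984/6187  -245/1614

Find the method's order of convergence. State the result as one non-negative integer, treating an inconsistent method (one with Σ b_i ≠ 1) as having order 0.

3

b = (137/138, 984/6187, -245/1614)
c = (0, 23/12, -9/7)
Ac = (0, 0, -269/245)
Σ b_i: 137/138·1 + 984/6187·1 + (-245/1614)·1 = 1 ✓
b·c: 984/6187·23/12 + (-245/1614)·(-9/7) = 1/2 ✓
b·c²: 984/6187·529/144 + (-245/1614)·81/49 = 1/3 ✓
b·Ac: (-245/1614)·(-269/245) = 1/6 ✓; 3 stages ⇒ order 3.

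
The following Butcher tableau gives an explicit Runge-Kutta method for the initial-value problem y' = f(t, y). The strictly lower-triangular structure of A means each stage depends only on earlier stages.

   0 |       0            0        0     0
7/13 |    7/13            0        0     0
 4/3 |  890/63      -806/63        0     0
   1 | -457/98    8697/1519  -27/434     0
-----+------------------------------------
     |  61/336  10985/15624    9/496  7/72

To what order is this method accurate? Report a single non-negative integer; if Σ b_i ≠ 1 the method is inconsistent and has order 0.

4

b = (61/336, 10985/15624, 9/496, 7/72)
c = (0, 7/13, 4/3, 1)
Ac = (0, 0, -62/9, 3)
Σ b_i: 61/336·1 + 10985/15624·1 + 9/496·1 + 7/72·1 = 1 ✓
b·c: 10985/15624·7/13 + 9/496·4/3 + 7/72·1 = 1/2 ✓
b·c²: 10985/15624·49/169 + 9/496·16/9 + 7/72·1 = 1/3 ✓
b·Ac: 9/496·(-62/9) + 7/72·3 = 1/6 ✓
b·c³: 10985/15624·343/2197 + 9/496·64/27 + 7/72·1 = 1/4 ✓
b·(c∘Ac): 9/496·(-248/27) + 7/72·3 = 1/8 ✓
b·Ac²: 9/496·(-434/117) + 7/72·141/91 = 1/12 ✓
b·A²c: 7/72·3/7 = 1/24 ✓; 4 stages ⇒ order 4.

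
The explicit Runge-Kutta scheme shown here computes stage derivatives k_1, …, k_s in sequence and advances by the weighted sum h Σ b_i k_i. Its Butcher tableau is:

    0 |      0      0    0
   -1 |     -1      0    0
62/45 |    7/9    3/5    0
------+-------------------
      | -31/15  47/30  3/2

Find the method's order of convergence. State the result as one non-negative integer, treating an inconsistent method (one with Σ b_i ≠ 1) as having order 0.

2

b = (-31/15, 47/30, 3/2)
c = (0, -1, 62/45)
Ac = (0, 0, -3/5)
Σ b_i: (-31/15)·1 + 47/30·1 + 3/2·1 = 1 ✓
b·c: 47/30·(-1) + 3/2·62/45 = 1/2 ✓
b·c²: 47/30·1 + 3/2·3844/2025 = 5959/1350 ≠ 1/3 ⇒ order 2.
b·Ac: 3/2·(-3/5) = -9/10 ≠ 1/6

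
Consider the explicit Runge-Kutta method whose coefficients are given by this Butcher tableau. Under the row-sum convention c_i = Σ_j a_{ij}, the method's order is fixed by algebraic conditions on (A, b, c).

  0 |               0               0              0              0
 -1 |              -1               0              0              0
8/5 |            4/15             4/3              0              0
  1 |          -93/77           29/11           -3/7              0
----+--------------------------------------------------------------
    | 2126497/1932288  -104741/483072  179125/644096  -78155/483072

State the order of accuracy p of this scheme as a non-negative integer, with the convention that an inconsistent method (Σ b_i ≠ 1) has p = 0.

b = (2126497/1932288, -104741/483072, 179125/644096, -78155/483072)
c = (0, -1, 8/5, 1)
Ac = (0, 0, -4/3, -1279/385)
Σ b_i: 2126497/1932288·1 + (-104741/483072)·1 + 179125/644096·1 + (-78155/483072)·1 = 1 ✓
b·c: (-104741/483072)·(-1) + 179125/644096·8/5 + (-78155/483072)·1 = 1/2 ✓
b·c²: (-104741/483072)·1 + 179125/644096·64/25 + (-78155/483072)·1 = 1/3 ✓
b·Ac: 179125/644096·(-4/3) + (-78155/483072)·(-1279/385) = 1/6 ✓
b·c³: (-104741/483072)·(-1) + 179125/644096·512/125 + (-78155/483072)·1 = 96143/80512 ≠ 1/4 ⇒ order 3.
b·(c∘Ac): 179125/644096·(-32/15) + (-78155/483072)·(-1279/385) = -26963/483072 ≠ 1/8
b·Ac²: 179125/644096·4/3 + (-78155/483072)·2963/1925 = 36767/301920 ≠ 1/12
b·A²c: (-78155/483072)·4/7 = -11165/120768 ≠ 1/24

3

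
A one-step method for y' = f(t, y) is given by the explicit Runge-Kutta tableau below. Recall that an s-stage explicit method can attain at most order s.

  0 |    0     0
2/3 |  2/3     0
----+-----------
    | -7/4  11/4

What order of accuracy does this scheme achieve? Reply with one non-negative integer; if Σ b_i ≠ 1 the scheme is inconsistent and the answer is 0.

b = (-7/4, 11/4)
c = (0, 2/3)
Σ b_i: (-7/4)·1 + 11/4·1 = 1 ✓
b·c: 11/4·2/3 = 11/6 ≠ 1/2 ⇒ order 1.

1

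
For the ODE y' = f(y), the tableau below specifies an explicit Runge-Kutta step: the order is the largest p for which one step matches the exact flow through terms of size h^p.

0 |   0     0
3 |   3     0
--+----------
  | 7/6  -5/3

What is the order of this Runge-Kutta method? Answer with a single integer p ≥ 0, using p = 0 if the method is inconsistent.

0

b = (7/6, -5/3)
c = (0, 3)
Σ b_i: 7/6·1 + (-5/3)·1 = -1/2 ≠ 1 ⇒ order 0.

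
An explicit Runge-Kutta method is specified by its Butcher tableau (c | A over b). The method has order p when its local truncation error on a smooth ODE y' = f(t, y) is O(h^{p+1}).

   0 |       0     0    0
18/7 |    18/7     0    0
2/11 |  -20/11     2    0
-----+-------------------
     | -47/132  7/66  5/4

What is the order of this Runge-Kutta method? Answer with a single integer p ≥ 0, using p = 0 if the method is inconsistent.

b = (-47/132, 7/66, 5/4)
c = (0, 18/7, 2/11)
Ac = (0, 0, 36/7)
Σ b_i: (-47/132)·1 + 7/66·1 + 5/4·1 = 1 ✓
b·c: 7/66·18/7 + 5/4·2/11 = 1/2 ✓
b·c²: 7/66·324/49 + 5/4·4/121 = 629/847 ≠ 1/3 ⇒ order 2.
b·Ac: 5/4·36/7 = 45/7 ≠ 1/6

2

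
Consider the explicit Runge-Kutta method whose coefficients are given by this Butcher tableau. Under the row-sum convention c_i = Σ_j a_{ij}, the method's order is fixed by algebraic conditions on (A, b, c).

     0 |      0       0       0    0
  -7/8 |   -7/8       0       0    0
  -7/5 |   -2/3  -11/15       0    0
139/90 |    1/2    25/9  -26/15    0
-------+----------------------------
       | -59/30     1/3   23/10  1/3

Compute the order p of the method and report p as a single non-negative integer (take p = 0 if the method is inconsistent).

1

b = (-59/30, 1/3, 23/10, 1/3)
c = (0, -7/8, -7/5, 139/90)
Ac = (0, 0, 77/120, -7/1800)
Σ b_i: (-59/30)·1 + 1/3·1 + 23/10·1 + 1/3·1 = 1 ✓
b·c: 1/3·(-7/8) + 23/10·(-7/5) + 1/3·139/90 = -16183/5400 ≠ 1/2 ⇒ order 1.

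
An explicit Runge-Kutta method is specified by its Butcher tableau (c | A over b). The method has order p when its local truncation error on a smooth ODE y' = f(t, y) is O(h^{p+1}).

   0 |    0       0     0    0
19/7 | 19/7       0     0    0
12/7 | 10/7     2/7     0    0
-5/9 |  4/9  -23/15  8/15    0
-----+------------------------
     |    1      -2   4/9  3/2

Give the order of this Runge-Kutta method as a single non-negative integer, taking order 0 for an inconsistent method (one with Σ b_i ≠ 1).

0

b = (1, -2, 4/9, 3/2)
c = (0, 19/7, 12/7, -5/9)
Ac = (0, 0, 38/49, -341/105)
Σ b_i: 1·1 + (-2)·1 + 4/9·1 + 3/2·1 = 17/18 ≠ 1 ⇒ order 0.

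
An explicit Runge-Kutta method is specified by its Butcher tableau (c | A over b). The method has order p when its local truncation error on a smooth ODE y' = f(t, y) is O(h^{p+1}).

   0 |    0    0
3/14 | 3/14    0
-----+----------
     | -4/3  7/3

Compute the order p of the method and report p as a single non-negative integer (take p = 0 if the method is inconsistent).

2

b = (-4/3, 7/3)
c = (0, 3/14)
Σ b_i: (-4/3)·1 + 7/3·1 = 1 ✓
b·c: 7/3·3/14 = 1/2 ✓; 2 stages ⇒ order 2.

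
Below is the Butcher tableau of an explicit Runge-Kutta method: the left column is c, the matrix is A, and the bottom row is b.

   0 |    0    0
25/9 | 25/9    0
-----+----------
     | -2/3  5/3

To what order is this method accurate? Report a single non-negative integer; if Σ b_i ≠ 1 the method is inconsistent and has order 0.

b = (-2/3, 5/3)
c = (0, 25/9)
Σ b_i: (-2/3)·1 + 5/3·1 = 1 ✓
b·c: 5/3·25/9 = 125/27 ≠ 1/2 ⇒ order 1.

1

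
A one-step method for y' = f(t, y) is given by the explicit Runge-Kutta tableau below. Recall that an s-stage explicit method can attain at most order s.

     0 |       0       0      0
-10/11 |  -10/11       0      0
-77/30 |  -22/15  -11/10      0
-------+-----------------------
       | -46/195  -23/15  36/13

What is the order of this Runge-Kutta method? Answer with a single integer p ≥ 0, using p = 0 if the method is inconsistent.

1

b = (-46/195, -23/15, 36/13)
c = (0, -10/11, -77/30)
Ac = (0, 0, 1)
Σ b_i: (-46/195)·1 + (-23/15)·1 + 36/13·1 = 1 ✓
b·c: (-23/15)·(-10/11) + 36/13·(-77/30) = -12256/2145 ≠ 1/2 ⇒ order 1.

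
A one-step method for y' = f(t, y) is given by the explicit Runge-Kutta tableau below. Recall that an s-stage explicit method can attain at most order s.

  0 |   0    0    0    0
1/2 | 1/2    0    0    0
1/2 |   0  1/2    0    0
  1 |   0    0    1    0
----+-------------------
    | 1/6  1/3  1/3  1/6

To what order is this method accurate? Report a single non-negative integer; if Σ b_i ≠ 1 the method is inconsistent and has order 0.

4

b = (1/6, 1/3, 1/3, 1/6)
c = (0, 1/2, 1/2, 1)
Ac = (0, 0, 1/4, 1/2)
Σ b_i: 1/6·1 + 1/3·1 + 1/3·1 + 1/6·1 = 1 ✓
b·c: 1/3·1/2 + 1/3·1/2 + 1/6·1 = 1/2 ✓
b·c²: 1/3·1/4 + 1/3·1/4 + 1/6·1 = 1/3 ✓
b·Ac: 1/3·1/4 + 1/6·1/2 = 1/6 ✓
b·c³: 1/3·1/8 + 1/3·1/8 + 1/6·1 = 1/4 ✓
b·(c∘Ac): 1/3·1/8 + 1/6·1/2 = 1/8 ✓
b·Ac²: 1/3·1/8 + 1/6·1/4 = 1/12 ✓
b·A²c: 1/6·1/4 = 1/24 ✓; 4 stages ⇒ order 4.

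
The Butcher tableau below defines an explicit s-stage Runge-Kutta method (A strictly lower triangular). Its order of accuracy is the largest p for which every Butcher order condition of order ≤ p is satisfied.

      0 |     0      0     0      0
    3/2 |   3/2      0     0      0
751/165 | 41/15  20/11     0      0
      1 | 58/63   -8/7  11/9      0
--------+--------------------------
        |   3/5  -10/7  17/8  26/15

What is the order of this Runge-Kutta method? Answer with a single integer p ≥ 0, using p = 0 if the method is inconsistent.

b = (3/5, -10/7, 17/8, 26/15)
c = (0, 3/2, 751/165, 1)
Ac = (0, 0, 30/11, 3637/945)
Σ b_i: 3/5·1 + (-10/7)·1 + 17/8·1 + 26/15·1 = 509/168 ≠ 1 ⇒ order 0.

0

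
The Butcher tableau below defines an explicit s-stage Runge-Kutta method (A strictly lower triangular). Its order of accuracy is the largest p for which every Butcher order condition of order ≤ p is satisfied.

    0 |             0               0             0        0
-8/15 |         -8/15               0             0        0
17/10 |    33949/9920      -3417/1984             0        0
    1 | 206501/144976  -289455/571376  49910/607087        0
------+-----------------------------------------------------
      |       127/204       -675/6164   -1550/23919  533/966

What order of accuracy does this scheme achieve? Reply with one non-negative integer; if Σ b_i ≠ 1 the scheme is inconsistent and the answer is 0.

b = (127/204, -675/6164, -1550/23919, 533/966)
c = (0, -8/15, 17/10, 1)
Ac = (0, 0, 1139/1240, 437/1066)
Σ b_i: 127/204·1 + (-675/6164)·1 + (-1550/23919)·1 + 533/966·1 = 1 ✓
b·c: (-675/6164)·(-8/15) + (-1550/23919)·17/10 + 533/966·1 = 1/2 ✓
b·c²: (-675/6164)·64/225 + (-1550/23919)·289/100 + 533/966·1 = 1/3 ✓
b·Ac: (-1550/23919)·1139/1240 + 533/966·437/1066 = 1/6 ✓
b·c³: (-675/6164)·(-512/3375) + (-1550/23919)·4913/1000 + 533/966·1 = 1/4 ✓
b·(c∘Ac): (-1550/23919)·19363/12400 + 533/966·437/1066 = 1/8 ✓
b·Ac²: (-1550/23919)·(-1139/2325) + 533/966·23/246 = 1/12 ✓
b·A²c: 533/966·161/2132 = 1/24 ✓; 4 stages ⇒ order 4.

4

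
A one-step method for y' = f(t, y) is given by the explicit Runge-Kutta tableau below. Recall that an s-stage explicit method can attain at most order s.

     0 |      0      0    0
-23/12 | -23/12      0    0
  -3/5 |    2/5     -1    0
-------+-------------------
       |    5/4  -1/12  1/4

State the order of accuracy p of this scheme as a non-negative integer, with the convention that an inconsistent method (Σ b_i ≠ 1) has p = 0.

b = (5/4, -1/12, 1/4)
c = (0, -23/12, -3/5)
Ac = (0, 0, 23/12)
Σ b_i: 5/4·1 + (-1/12)·1 + 1/4·1 = 17/12 ≠ 1 ⇒ order 0.

0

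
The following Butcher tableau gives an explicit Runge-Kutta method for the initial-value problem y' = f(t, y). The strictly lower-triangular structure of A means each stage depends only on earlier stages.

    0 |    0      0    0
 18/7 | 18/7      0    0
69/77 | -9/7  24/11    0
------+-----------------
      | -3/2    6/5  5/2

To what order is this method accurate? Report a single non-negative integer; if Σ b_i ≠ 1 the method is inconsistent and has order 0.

b = (-3/2, 6/5, 5/2)
c = (0, 18/7, 69/77)
Ac = (0, 0, 432/77)
Σ b_i: (-3/2)·1 + 6/5·1 + 5/2·1 = 11/5 ≠ 1 ⇒ order 0.

0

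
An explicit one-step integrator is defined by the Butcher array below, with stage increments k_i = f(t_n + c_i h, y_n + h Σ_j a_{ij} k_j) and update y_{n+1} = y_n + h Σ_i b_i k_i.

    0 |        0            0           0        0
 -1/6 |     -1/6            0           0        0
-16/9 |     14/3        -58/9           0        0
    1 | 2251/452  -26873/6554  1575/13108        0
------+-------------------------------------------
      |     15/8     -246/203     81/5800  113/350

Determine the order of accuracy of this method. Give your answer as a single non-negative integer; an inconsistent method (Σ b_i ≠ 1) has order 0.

4

b = (15/8, -246/203, 81/5800, 113/350)
c = (0, -1/6, -16/9, 1)
Ac = (0, 0, 29/27, 637/1356)
Σ b_i: 15/8·1 + (-246/203)·1 + 81/5800·1 + 113/350·1 = 1 ✓
b·c: (-246/203)·(-1/6) + 81/5800·(-16/9) + 113/350·1 = 1/2 ✓
b·c²: (-246/203)·1/36 + 81/5800·256/81 + 113/350·1 = 1/3 ✓
b·Ac: 81/5800·29/27 + 113/350·637/1356 = 1/6 ✓
b·c³: (-246/203)·(-1/216) + 81/5800·(-4096/729) + 113/350·1 = 1/4 ✓
b·(c∘Ac): 81/5800·(-464/243) + 113/350·637/1356 = 1/8 ✓
b·Ac²: 81/5800·(-29/162) + 113/350·721/2712 = 1/12 ✓
b·A²c: 113/350·175/1356 = 1/24 ✓; 4 stages ⇒ order 4.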